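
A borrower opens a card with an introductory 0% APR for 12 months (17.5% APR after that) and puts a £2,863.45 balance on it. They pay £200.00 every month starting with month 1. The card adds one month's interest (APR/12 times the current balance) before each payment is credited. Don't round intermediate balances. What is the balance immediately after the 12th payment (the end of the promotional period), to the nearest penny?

Promo months 1–12 at r₀ = 0%/12 = 0; months 13+ at r₁ = 17.5%/12 = 0.0145833.
After month 12 (no interest yet): B = £2,863.45 − 12·£200.00 = £463.45.

£463.45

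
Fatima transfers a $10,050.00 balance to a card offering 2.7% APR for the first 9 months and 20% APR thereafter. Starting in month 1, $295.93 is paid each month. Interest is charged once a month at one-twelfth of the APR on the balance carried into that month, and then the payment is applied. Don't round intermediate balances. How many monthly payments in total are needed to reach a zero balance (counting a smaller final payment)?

Promo months 1–9 at r₀ = 2.7%/12 = 0.00225; months 10+ at r₁ = 20%/12 = 0.0166667.
After month 9: iterate B ← B·(1+r₀) − $295.93 for 9 months → $7,567.89.
Then at r₁ with $295.93/mo: n₂ = −ln(1 − r₁·B/P)/ln(1+r₁) ≈ 33.61 → 34 more payments.

43 payments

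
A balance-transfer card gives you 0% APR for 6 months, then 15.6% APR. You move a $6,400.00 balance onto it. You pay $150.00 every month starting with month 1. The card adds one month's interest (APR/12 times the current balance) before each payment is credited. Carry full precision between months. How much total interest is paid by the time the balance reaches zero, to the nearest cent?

$2,020.15

Promo months 1–6 at r₀ = 0%/12 = 0; months 7+ at r₁ = 15.6%/12 = 0.013.
After month 6 (no interest yet): B = $6,400.00 − 6·$150.00 = $5,500.00.
Then at r₁ with $150.00/mo: n₂ = −ln(1 − r₁·B/P)/ln(1+r₁) ≈ 50.13 → 51 more payments.
Total paid = 56·$150.00 + $20.15 = $8,420.15; interest = $8,420.15 − $6,400.00 = $2,020.15.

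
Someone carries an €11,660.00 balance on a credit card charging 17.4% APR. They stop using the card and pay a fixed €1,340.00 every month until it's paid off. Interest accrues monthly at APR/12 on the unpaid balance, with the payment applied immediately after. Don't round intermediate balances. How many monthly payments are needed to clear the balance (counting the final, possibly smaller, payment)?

10 payments

Monthly rate r = 17.4%/12 = 1.45% = 0.0145.
Recurrence: B ← B·(1+r) − €1,340.00.
Month 1: interest €169.07; balance after payment €10,489.07.
Month 2: interest €152.09; balance after payment €9,301.16.
Closed form: n = −ln(1 − rB₀/P)/ln(1+r) = −ln(0.87383)/ln(1.0145) ≈ 9.369, so the balance reaches zero during payment 10.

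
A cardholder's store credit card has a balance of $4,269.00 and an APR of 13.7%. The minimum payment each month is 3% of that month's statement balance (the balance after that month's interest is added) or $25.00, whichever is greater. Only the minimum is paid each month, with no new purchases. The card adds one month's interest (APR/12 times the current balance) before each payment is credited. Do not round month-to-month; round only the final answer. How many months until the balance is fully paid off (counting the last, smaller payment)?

128 months

Monthly rate r = 13.7%/12 = 1.14167% = 0.0114167.
While 3% of the post-interest balance exceeds $25.00, each month B ← (B·(1+r))·(1 − 0.03), i.e. B shrinks by the factor (1+r)·0.97 = 0.98107.
This holds for months 1–87. Entering month 88 the balance is $809.82; 3% of the post-interest balance is now below $25.00, so the flat $25.00 minimum applies from here.
From month 88 a fixed $25.00 at rate r clears $809.82 in 41 more payments. Total: 87 + 41 = 128 months.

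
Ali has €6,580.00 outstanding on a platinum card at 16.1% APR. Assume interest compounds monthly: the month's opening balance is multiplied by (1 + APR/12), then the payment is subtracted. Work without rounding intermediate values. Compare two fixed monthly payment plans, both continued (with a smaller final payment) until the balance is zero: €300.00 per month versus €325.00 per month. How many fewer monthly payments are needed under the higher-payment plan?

Monthly rate r = 16.1%/12 = 1.34167% = 0.0134167.
At €300.00/mo: n = ⌈−ln(1 − rB₀/P)/ln(1+r)⌉ = 27 payments (last €45.54); total interest = total paid − €6,580.00 = €1,265.54.
At €325.00/mo: 24 payments (last €254.53); total interest €1,149.53.
Payments saved = 27 − 24 = 3.

3 fewer payments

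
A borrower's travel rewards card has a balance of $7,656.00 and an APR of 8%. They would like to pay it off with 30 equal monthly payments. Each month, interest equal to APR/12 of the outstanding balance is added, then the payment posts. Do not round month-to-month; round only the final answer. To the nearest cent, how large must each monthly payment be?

Monthly rate r = 8%/12 = 0.666667% = 0.00666667.
Level-payment amortization: P = B₀·r / (1 − (1+r)^(−n)) = 7656.00·0.00666667 / (1 − 1.00667^(−30)).
Denominator 1 − (1+r)^(−30) = 0.18072566.
P = 51.04 / 0.18072566 ≈ 282.42.

$282.42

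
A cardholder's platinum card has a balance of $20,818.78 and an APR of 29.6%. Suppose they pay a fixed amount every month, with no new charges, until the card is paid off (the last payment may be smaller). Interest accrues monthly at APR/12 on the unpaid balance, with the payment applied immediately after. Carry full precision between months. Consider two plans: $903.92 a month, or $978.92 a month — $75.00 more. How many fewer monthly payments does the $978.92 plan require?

Monthly rate r = 29.6%/12 = 2.46667% = 0.0246667.
At $903.92/mo: n = ⌈−ln(1 − rB₀/P)/ln(1+r)⌉ = 35 payments (last $414.65); total interest = total paid − $20,818.78 = $10,329.15.
At $978.92/mo: 31 payments (last $507.29); total interest $9,056.11.
Payments saved = 35 − 31 = 4.

4 fewer payments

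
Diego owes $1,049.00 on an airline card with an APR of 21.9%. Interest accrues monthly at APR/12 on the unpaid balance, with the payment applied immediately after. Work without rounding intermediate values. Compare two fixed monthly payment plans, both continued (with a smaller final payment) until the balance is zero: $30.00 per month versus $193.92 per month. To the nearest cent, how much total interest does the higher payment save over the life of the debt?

$571.37

Monthly rate r = 21.9%/12 = 1.825% = 0.01825.
At $30.00/mo: n = ⌈−ln(1 − rB₀/P)/ln(1+r)⌉ = 57 payments (last $6.21); total interest = total paid − $1,049.00 = $637.21.
At $193.92/mo: 6 payments (last $145.24); total interest $65.84.
Interest saved = $637.21 − $65.84 = $571.37.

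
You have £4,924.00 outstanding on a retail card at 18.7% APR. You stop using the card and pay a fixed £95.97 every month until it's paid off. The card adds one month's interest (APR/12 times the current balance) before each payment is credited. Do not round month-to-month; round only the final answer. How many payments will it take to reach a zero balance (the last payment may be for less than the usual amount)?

Monthly rate r = 18.7%/12 = 1.55833% = 0.0155833.
Recurrence: B ← B·(1+r) − £95.97.
Month 1: interest £76.73; balance after payment £4,904.76.
Month 2: interest £76.43; balance after payment £4,885.22.
Closed form: n = −ln(1 − rB₀/P)/ln(1+r) = −ln(0.20046)/ln(1.01558) ≈ 103.935, so the balance reaches zero during payment 104.

104 payments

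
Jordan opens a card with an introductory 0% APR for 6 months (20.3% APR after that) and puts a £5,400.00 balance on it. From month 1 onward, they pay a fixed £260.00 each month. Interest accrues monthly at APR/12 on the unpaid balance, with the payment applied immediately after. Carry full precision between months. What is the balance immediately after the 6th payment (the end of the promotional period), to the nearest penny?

£3,840.00

Promo months 1–6 at r₀ = 0%/12 = 0; months 7+ at r₁ = 20.3%/12 = 0.0169167.
After month 6 (no interest yet): B = £5,400.00 − 6·£260.00 = £3,840.00.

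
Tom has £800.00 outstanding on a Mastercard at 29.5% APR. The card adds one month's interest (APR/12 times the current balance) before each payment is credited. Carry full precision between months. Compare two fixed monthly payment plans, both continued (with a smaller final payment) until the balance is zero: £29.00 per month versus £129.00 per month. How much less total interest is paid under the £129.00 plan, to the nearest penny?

Monthly rate r = 29.5%/12 = 2.45833% = 0.0245833.
At £29.00/mo: n = ⌈−ln(1 − rB₀/P)/ln(1+r)⌉ = 47 payments (last £19.83); total interest = total paid − £800.00 = £553.83.
At £129.00/mo: 7 payments (last £104.85); total interest £78.85.
Interest saved = £553.83 − £78.85 = £474.98.

£474.98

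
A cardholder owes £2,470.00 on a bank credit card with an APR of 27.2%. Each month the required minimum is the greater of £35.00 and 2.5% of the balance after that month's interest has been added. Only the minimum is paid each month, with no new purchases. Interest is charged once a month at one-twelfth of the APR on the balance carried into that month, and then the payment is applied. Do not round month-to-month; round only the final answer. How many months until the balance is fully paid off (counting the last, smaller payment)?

301 months

Monthly rate r = 27.2%/12 = 2.26667% = 0.0226667.
While 2.5% of the post-interest balance exceeds £35.00, each month B ← (B·(1+r))·(1 − 0.025), i.e. B shrinks by the factor (1+r)·0.975 = 0.9971.
This holds for months 1–204. Entering month 205 the balance is £1,365.83; 2.5% of the post-interest balance is now below £35.00, so the flat £35.00 minimum applies from here.
From month 205 a fixed £35.00 at rate r clears £1,365.83 in 97 more payments. Total: 204 + 97 = 301 months.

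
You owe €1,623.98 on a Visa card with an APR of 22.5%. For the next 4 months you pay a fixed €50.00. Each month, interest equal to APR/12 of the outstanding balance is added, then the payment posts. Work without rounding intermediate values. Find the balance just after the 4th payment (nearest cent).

€1,543.55

Monthly rate r = 22.5%/12 = 1.875% = 0.01875.
Each month: B ← B·(1+r) − €50.00.
Month 1: interest €30.45; balance after payment €1,604.43.
Month 2: interest €30.08; balance after payment €1,584.51.
Month 3: interest €29.71; balance after payment €1,564.22.
Month 4: interest €29.33; balance after payment €1,543.55.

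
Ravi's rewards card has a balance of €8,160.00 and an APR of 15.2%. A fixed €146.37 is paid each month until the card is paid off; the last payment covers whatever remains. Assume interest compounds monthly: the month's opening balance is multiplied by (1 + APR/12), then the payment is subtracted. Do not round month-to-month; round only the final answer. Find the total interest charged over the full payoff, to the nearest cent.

€6,081.75

Monthly rate r = 15.2%/12 = 1.26667% = 0.0126667.
Payoff takes n = ⌈−ln(1 − rB₀/P)/ln(1+r)⌉ = ⌈97.298⌉ = 98 payments; the last is €43.86.
Total paid = 97·€146.37 + €43.86 = €14,241.75.
Total interest = total paid − principal = €14,241.75 − €8,160.00 = €6,081.75.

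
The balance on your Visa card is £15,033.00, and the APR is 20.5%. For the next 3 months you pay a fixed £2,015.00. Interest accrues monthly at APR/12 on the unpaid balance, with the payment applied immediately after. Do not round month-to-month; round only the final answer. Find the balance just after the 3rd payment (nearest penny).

£9,667.82

Monthly rate r = 20.5%/12 = 1.70833% = 0.0170833.
Each month: B ← B·(1+r) − £2,015.00.
Month 1: interest £256.81; balance after payment £13,274.81.
Month 2: interest £226.78; balance after payment £11,486.59.
Month 3: interest £196.23; balance after payment £9,667.82.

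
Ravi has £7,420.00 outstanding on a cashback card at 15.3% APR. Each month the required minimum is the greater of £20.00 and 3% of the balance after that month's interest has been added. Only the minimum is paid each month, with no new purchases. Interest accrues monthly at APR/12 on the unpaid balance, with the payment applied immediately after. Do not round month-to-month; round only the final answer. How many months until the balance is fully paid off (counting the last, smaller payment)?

180 months

Monthly rate r = 15.3%/12 = 1.275% = 0.01275.
While 3% of the post-interest balance exceeds £20.00, each month B ← (B·(1+r))·(1 − 0.03), i.e. B shrinks by the factor (1+r)·0.97 = 0.98237.
This holds for months 1–137. Entering month 138 the balance is £648.54; 3% of the post-interest balance is now below £20.00, so the flat £20.00 minimum applies from here.
From month 138 a fixed £20.00 at rate r clears £648.54 in 43 more payments. Total: 137 + 43 = 180 months.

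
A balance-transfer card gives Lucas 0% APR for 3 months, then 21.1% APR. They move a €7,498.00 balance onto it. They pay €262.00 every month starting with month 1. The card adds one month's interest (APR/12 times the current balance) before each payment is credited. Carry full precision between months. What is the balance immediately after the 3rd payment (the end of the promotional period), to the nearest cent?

Promo months 1–3 at r₀ = 0%/12 = 0; months 4+ at r₁ = 21.1%/12 = 0.0175833.
After month 3 (no interest yet): B = €7,498.00 − 3·€262.00 = €6,712.00.

€6,712.00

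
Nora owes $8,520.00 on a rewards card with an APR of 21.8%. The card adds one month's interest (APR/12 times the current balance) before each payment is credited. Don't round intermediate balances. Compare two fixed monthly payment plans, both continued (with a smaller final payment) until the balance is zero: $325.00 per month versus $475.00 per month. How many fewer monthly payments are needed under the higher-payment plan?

14 fewer payments

Monthly rate r = 21.8%/12 = 1.81667% = 0.0181667.
At $325.00/mo: n = ⌈−ln(1 − rB₀/P)/ln(1+r)⌉ = 36 payments (last $299.99); total interest = total paid − $8,520.00 = $3,154.99.
At $475.00/mo: 22 payments (last $428.60); total interest $1,883.60.
Payments saved = 36 − 22 = 14.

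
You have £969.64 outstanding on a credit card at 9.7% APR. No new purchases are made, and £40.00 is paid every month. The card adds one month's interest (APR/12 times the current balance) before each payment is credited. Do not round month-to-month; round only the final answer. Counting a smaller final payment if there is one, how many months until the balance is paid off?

28 months

Monthly rate r = 9.7%/12 = 0.808333% = 0.00808333.
Recurrence: B ← B·(1+r) − £40.00.
Month 1: interest £7.84; balance after payment £937.48.
Month 2: interest £7.58; balance after payment £905.06.
Closed form: n = −ln(1 − rB₀/P)/ln(1+r) = −ln(0.80405)/ln(1.00808) ≈ 27.089, so the balance reaches zero during payment 28.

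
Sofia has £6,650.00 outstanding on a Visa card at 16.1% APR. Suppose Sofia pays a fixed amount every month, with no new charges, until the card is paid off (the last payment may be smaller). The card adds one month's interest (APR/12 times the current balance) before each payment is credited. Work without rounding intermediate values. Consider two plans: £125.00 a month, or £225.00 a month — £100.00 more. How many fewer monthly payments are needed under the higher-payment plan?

Monthly rate r = 16.1%/12 = 1.34167% = 0.0134167.
At £125.00/mo: n = ⌈−ln(1 − rB₀/P)/ln(1+r)⌉ = 94 payments (last £107.90); total interest = total paid − £6,650.00 = £5,082.90.
At £225.00/mo: 38 payments (last £201.96); total interest £1,876.96.
Payments saved = 94 − 38 = 56.

56 fewer payments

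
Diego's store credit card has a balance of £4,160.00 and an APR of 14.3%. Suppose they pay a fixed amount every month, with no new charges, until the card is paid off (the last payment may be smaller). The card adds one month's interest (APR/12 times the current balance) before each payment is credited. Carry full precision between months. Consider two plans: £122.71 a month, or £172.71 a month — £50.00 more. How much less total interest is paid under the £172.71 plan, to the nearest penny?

£427.94

Monthly rate r = 14.3%/12 = 1.19167% = 0.0119167.
At £122.71/mo: n = ⌈−ln(1 − rB₀/P)/ln(1+r)⌉ = 44 payments (last £84.13); total interest = total paid − £4,160.00 = £1,200.66.
At £172.71/mo: 29 payments (last £96.84); total interest £772.72.
Interest saved = £1,200.66 − £772.72 = £427.94.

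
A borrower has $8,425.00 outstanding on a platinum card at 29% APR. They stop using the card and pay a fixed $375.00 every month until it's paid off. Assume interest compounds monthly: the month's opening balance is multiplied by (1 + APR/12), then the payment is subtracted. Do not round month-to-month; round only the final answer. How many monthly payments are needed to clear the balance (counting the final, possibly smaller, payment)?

33 months

Monthly rate r = 29%/12 = 2.41667% = 0.0241667.
Recurrence: B ← B·(1+r) − $375.00.
Month 1: interest $203.60; balance after payment $8,253.60.
Month 2: interest $199.46; balance after payment $8,078.07.
Closed form: n = −ln(1 − rB₀/P)/ln(1+r) = −ln(0.45706)/ln(1.02417) ≈ 32.788, so the balance reaches zero during payment 33.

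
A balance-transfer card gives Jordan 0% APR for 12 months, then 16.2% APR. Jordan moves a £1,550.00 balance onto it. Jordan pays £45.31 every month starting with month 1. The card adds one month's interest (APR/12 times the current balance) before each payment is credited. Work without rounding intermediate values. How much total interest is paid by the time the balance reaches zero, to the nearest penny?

£198.09

Promo months 1–12 at r₀ = 0%/12 = 0; months 13+ at r₁ = 16.2%/12 = 0.0135.
After month 12 (no interest yet): B = £1,550.00 − 12·£45.31 = £1,006.28.
Then at r₁ with £45.31/mo: n₂ = −ln(1 − r₁·B/P)/ln(1+r₁) ≈ 26.58 → 27 more payments.
Total paid = 38·£45.31 + £26.31 = £1,748.09; interest = £1,748.09 − £1,550.00 = £198.09.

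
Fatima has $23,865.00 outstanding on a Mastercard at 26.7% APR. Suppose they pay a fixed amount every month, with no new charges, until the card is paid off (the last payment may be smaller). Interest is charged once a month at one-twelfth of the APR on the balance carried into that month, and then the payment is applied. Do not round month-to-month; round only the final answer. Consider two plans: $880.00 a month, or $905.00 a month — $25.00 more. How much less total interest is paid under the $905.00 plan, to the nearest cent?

Monthly rate r = 26.7%/12 = 2.225% = 0.02225.
At $880.00/mo: n = ⌈−ln(1 − rB₀/P)/ln(1+r)⌉ = 43 payments (last $23.60); total interest = total paid − $23,865.00 = $13,118.60.
At $905.00/mo: 41 payments (last $142.20); total interest $12,477.20.
Interest saved = $13,118.60 − $12,477.20 = $641.40.

$641.40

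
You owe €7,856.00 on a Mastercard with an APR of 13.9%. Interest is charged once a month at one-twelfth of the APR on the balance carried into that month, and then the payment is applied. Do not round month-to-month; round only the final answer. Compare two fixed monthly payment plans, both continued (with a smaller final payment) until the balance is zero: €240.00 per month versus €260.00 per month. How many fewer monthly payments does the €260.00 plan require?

4 fewer payments

Monthly rate r = 13.9%/12 = 1.15833% = 0.0115833.
At €240.00/mo: n = ⌈−ln(1 − rB₀/P)/ln(1+r)⌉ = 42 payments (last €94.03); total interest = total paid − €7,856.00 = €2,078.03.
At €260.00/mo: 38 payments (last €105.45); total interest €1,869.45.
Payments saved = 42 − 38 = 4.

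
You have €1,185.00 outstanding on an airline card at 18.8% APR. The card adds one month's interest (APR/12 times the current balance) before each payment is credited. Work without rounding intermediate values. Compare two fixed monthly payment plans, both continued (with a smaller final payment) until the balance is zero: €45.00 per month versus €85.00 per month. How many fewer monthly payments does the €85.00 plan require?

19 fewer payments

Monthly rate r = 18.8%/12 = 1.56667% = 0.0156667.
At €45.00/mo: n = ⌈−ln(1 − rB₀/P)/ln(1+r)⌉ = 35 payments (last €10.01); total interest = total paid − €1,185.00 = €355.01.
At €85.00/mo: 16 payments (last €72.53); total interest €162.53.
Payments saved = 35 − 16 = 19.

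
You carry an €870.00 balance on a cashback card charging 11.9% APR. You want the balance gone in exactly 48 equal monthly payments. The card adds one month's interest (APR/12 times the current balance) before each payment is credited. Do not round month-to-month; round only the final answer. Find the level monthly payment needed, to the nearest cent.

Monthly rate r = 11.9%/12 = 0.991667% = 0.00991667.
Level-payment amortization: P = B₀·r / (1 − (1+r)^(−n)) = 870.00·0.00991667 / (1 − 1.00992^(−48)).
Denominator 1 − (1+r)^(−48) = 0.377278146.
P = 8.6275 / 0.377278146 ≈ 22.87.

€22.87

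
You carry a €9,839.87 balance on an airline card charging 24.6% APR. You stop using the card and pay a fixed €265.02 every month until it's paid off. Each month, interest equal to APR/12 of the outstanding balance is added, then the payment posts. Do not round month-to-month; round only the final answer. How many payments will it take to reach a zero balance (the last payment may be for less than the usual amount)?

Monthly rate r = 24.6%/12 = 2.05% = 0.0205.
Recurrence: B ← B·(1+r) − €265.02.
Month 1: interest €201.72; balance after payment €9,776.57.
Month 2: interest €200.42; balance after payment €9,711.97.
Closed form: n = −ln(1 − rB₀/P)/ln(1+r) = −ln(0.23886)/ln(1.0205) ≈ 70.561, so the balance reaches zero during payment 71.

71 payments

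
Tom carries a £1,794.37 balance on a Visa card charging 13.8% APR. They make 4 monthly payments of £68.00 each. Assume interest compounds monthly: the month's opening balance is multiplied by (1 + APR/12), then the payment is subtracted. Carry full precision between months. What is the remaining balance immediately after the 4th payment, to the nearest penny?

Monthly rate r = 13.8%/12 = 1.15% = 0.0115.
Each month: B ← B·(1+r) − £68.00.
Month 1: interest £20.64; balance after payment £1,747.01.
Month 2: interest £20.09; balance after payment £1,699.10.
Month 3: interest £19.54; balance after payment £1,650.64.
Month 4: interest £18.98; balance after payment £1,601.62.

£1,601.62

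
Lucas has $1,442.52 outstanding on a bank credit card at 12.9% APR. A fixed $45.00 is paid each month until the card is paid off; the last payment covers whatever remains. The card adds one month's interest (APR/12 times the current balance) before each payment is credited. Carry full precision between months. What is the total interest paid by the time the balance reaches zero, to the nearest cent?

$335.69

Monthly rate r = 12.9%/12 = 1.075% = 0.01075.
Payoff takes n = ⌈−ln(1 − rB₀/P)/ln(1+r)⌉ = ⌈39.514⌉ = 40 payments; the last is $23.21.
Total paid = 39·$45.00 + $23.21 = $1,778.21.
Total interest = total paid − principal = $1,778.21 − $1,442.52 = $335.69.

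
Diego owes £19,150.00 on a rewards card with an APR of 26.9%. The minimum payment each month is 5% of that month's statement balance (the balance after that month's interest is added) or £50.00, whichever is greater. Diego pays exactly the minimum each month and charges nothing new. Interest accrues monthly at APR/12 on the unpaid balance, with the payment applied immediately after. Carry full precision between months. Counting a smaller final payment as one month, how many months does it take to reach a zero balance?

129 months

Monthly rate r = 26.9%/12 = 2.24167% = 0.0224167.
While 5% of the post-interest balance exceeds £50.00, each month B ← (B·(1+r))·(1 − 0.05), i.e. B shrinks by the factor (1+r)·0.95 = 0.9713.
This holds for months 1–103. Entering month 104 the balance is £953.62; 5% of the post-interest balance is now below £50.00, so the flat £50.00 minimum applies from here.
From month 104 a fixed £50.00 at rate r clears £953.62 in 26 more payments. Total: 103 + 26 = 129 months.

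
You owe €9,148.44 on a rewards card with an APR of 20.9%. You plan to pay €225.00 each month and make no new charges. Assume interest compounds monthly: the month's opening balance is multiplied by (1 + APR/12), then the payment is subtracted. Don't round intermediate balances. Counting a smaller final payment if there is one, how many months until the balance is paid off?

72 months

Monthly rate r = 20.9%/12 = 1.74167% = 0.0174167.
Recurrence: B ← B·(1+r) − €225.00.
Month 1: interest €159.34; balance after payment €9,082.78.
Month 2: interest €158.19; balance after payment €9,015.97.
Closed form: n = −ln(1 − rB₀/P)/ln(1+r) = −ln(0.29184)/ln(1.01742) ≈ 71.324, so the balance reaches zero during payment 72.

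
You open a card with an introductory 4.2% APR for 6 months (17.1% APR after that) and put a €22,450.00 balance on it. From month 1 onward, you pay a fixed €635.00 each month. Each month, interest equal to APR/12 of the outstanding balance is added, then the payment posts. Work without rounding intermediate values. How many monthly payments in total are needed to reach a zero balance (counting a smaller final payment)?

Promo months 1–6 at r₀ = 4.2%/12 = 0.0035; months 7+ at r₁ = 17.1%/12 = 0.01425.
After month 6: iterate B ← B·(1+r₀) − €635.00 for 6 months → €19,082.10.
Then at r₁ with €635.00/mo: n₂ = −ln(1 − r₁·B/P)/ln(1+r₁) ≈ 39.51 → 40 more payments.

46 months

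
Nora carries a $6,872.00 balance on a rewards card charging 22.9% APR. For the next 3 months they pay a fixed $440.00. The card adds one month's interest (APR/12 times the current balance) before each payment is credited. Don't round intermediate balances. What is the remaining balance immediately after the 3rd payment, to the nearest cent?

Monthly rate r = 22.9%/12 = 1.90833% = 0.0190833.
Each month: B ← B·(1+r) − $440.00.
Month 1: interest $131.14; balance after payment $6,563.14.
Month 2: interest $125.25; balance after payment $6,248.39.
Month 3: interest $119.24; balance after payment $5,927.63.

$5,927.63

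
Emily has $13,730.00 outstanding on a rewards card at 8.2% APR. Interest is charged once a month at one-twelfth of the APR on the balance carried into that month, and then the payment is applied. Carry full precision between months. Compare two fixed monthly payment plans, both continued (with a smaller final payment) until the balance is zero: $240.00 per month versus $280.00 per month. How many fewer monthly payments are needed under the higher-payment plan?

13 fewer payments

Monthly rate r = 8.2%/12 = 0.683333% = 0.00683333.
At $240.00/mo: n = ⌈−ln(1 − rB₀/P)/ln(1+r)⌉ = 73 payments (last $193.43); total interest = total paid − $13,730.00 = $3,743.43.
At $280.00/mo: 60 payments (last $258.65); total interest $3,048.65.
Payments saved = 73 − 60 = 13.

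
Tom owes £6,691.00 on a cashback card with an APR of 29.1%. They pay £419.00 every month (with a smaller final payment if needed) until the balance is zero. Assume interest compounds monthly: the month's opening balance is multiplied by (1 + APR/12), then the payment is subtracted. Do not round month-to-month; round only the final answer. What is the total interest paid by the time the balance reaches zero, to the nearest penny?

£1,875.28

Monthly rate r = 29.1%/12 = 2.425% = 0.02425.
Payoff takes n = ⌈−ln(1 − rB₀/P)/ln(1+r)⌉ = ⌈20.442⌉ = 21 payments; the last is £186.28.
Total paid = 20·£419.00 + £186.28 = £8,566.28.
Total interest = total paid − principal = £8,566.28 − £6,691.00 = £1,875.28.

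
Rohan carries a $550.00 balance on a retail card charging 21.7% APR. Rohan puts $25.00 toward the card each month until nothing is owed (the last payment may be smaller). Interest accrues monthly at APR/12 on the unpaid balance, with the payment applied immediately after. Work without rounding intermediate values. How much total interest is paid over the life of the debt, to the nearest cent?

Monthly rate r = 21.7%/12 = 1.80833% = 0.0180833.
Payoff takes n = ⌈−ln(1 − rB₀/P)/ln(1+r)⌉ = ⌈28.302⌉ = 29 payments; the last is $7.60.
Total paid = 28·$25.00 + $7.60 = $707.60.
Total interest = total paid − principal = $707.60 − $550.00 = $157.60.

$157.60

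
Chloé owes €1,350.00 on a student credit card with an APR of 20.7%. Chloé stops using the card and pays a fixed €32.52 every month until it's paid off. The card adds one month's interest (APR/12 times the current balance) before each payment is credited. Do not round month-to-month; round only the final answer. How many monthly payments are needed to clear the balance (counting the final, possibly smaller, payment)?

Monthly rate r = 20.7%/12 = 1.725% = 0.01725.
Recurrence: B ← B·(1+r) − €32.52.
Month 1: interest €23.29; balance after payment €1,340.77.
Month 2: interest €23.13; balance after payment €1,331.38.
Closed form: n = −ln(1 − rB₀/P)/ln(1+r) = −ln(0.2839)/ln(1.01725) ≈ 73.621, so the balance reaches zero during payment 74.

74 payments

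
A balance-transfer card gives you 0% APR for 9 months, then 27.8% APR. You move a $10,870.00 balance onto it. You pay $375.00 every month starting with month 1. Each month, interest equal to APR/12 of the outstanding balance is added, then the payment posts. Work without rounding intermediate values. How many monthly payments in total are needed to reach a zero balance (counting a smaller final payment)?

Promo months 1–9 at r₀ = 0%/12 = 0; months 10+ at r₁ = 27.8%/12 = 0.0231667.
After month 9 (no interest yet): B = $10,870.00 − 9·$375.00 = $7,495.00.
Then at r₁ with $375.00/mo: n₂ = −ln(1 − r₁·B/P)/ln(1+r₁) ≈ 27.15 → 28 more payments.

37 payments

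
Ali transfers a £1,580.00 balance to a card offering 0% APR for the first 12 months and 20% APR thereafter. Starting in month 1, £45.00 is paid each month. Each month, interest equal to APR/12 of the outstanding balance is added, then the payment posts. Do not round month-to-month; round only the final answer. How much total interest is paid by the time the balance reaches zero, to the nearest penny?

£284.38

Promo months 1–12 at r₀ = 0%/12 = 0; months 13+ at r₁ = 20%/12 = 0.0166667.
After month 12 (no interest yet): B = £1,580.00 − 12·£45.00 = £1,040.00.
Then at r₁ with £45.00/mo: n₂ = −ln(1 − r₁·B/P)/ln(1+r₁) ≈ 29.43 → 30 more payments.
Total paid = 41·£45.00 + £19.38 = £1,864.38; interest = £1,864.38 − £1,580.00 = £284.38.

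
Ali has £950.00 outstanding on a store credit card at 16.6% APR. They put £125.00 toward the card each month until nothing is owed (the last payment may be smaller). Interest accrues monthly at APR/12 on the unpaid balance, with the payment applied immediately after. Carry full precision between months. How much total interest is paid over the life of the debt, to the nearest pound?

Monthly rate r = 16.6%/12 = 1.38333% = 0.0138333.
Payoff takes n = ⌈−ln(1 − rB₀/P)/ln(1+r)⌉ = ⌈8.085⌉ = 9 payments; the last is £10.73.
Total paid = 8·£125.00 + £10.73 = £1,010.73.
Total interest = total paid − principal = £1,010.73 − £950.00 = £60.73.

£61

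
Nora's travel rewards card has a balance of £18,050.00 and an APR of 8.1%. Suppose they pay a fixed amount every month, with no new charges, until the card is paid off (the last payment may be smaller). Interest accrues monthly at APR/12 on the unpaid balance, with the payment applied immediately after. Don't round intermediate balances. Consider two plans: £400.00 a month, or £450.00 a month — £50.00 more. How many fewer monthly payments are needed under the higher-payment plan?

Monthly rate r = 8.1%/12 = 0.675% = 0.00675.
At £400.00/mo: n = ⌈−ln(1 − rB₀/P)/ln(1+r)⌉ = 54 payments (last £399.04); total interest = total paid − £18,050.00 = £3,549.04.
At £450.00/mo: 47 payments (last £420.30); total interest £3,070.30.
Payments saved = 54 − 47 = 7.

7 fewer payments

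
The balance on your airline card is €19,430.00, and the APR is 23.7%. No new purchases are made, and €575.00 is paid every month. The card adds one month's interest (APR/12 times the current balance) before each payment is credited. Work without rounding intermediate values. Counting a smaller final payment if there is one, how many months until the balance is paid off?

Monthly rate r = 23.7%/12 = 1.975% = 0.01975.
Recurrence: B ← B·(1+r) − €575.00.
Month 1: interest €383.74; balance after payment €19,238.74.
Month 2: interest €379.97; balance after payment €19,043.71.
Closed form: n = −ln(1 − rB₀/P)/ln(1+r) = −ln(0.33262)/ln(1.01975) ≈ 56.283, so the balance reaches zero during payment 57.

57 payments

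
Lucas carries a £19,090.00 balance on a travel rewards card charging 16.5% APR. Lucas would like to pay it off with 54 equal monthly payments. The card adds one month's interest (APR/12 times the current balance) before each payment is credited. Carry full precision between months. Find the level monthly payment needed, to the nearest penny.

Monthly rate r = 16.5%/12 = 1.375% = 0.01375.
Level-payment amortization: P = B₀·r / (1 − (1+r)^(−n)) = 19090.00·0.01375 / (1 − 1.01375^(−54)).
Denominator 1 − (1+r)^(−54) = 0.521663887.
P = 262.488 / 0.521663887 ≈ 503.17.

£503.17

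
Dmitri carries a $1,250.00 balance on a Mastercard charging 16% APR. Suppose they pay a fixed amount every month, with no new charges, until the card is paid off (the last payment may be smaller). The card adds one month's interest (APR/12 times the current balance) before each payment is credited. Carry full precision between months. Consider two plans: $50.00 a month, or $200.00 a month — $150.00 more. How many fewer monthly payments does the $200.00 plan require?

Monthly rate r = 16%/12 = 1.33333% = 0.0133333.
At $50.00/mo: n = ⌈−ln(1 − rB₀/P)/ln(1+r)⌉ = 31 payments (last $30.69); total interest = total paid − $1,250.00 = $280.69.
At $200.00/mo: 7 payments (last $114.18); total interest $64.18.
Payments saved = 31 − 7 = 24.

24 fewer payments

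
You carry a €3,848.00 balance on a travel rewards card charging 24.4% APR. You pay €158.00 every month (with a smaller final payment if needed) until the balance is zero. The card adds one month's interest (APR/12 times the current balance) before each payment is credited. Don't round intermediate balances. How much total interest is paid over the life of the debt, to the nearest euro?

€1,518

Monthly rate r = 24.4%/12 = 2.03333% = 0.0203333.
Payoff takes n = ⌈−ln(1 − rB₀/P)/ln(1+r)⌉ = ⌈33.961⌉ = 34 payments; the last is €151.84.
Total paid = 33·€158.00 + €151.84 = €5,365.84.
Total interest = total paid − principal = €5,365.84 − €3,848.00 = €1,517.84.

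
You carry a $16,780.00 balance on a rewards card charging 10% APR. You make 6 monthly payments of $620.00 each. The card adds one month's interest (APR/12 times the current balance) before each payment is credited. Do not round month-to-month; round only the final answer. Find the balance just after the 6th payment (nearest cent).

$13,838.31

Monthly rate r = 10%/12 = 0.833333% = 0.00833333.
Each month: B ← B·(1+r) − $620.00.
Month 1: interest $139.83; balance after payment $16,299.83.
Month 2: interest $135.83; balance after payment $15,815.67.
Month 3: interest $131.80; balance after payment $15,327.46.
Month 4: interest $127.73; balance after payment $14,835.19.
Month 5: interest $123.63; balance after payment $14,338.82.
Month 6: interest $119.49; balance after payment $13,838.31.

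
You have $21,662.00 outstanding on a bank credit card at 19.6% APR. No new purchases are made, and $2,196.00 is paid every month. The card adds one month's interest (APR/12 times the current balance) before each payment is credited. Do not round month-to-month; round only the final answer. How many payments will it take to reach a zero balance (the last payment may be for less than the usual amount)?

Monthly rate r = 19.6%/12 = 1.63333% = 0.0163333.
Recurrence: B ← B·(1+r) − $2,196.00.
Month 1: interest $353.81; balance after payment $19,819.81.
Month 2: interest $323.72; balance after payment $17,947.54.
Closed form: n = −ln(1 − rB₀/P)/ln(1+r) = −ln(0.83888)/ln(1.01633) ≈ 10.844, so the balance reaches zero during payment 11.

11 payments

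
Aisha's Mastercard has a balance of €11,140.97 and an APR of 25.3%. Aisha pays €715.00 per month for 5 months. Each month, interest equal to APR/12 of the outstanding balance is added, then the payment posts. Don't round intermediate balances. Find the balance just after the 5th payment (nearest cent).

€8,637.03

Monthly rate r = 25.3%/12 = 2.10833% = 0.0210833.
Each month: B ← B·(1+r) − €715.00.
Month 1: interest €234.89; balance after payment €10,660.86.
Month 2: interest €224.77; balance after payment €10,170.63.
Month 3: interest €214.43; balance after payment €9,670.06.
Month 4: interest €203.88; balance after payment €9,158.93.
Month 5: interest €193.10; balance after payment €8,637.03.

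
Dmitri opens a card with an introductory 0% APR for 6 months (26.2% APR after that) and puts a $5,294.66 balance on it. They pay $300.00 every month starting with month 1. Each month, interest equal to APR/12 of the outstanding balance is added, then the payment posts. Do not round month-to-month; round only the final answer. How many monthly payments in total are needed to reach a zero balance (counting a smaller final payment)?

Promo months 1–6 at r₀ = 0%/12 = 0; months 7+ at r₁ = 26.2%/12 = 0.0218333.
After month 6 (no interest yet): B = $5,294.66 − 6·$300.00 = $3,494.66.
Then at r₁ with $300.00/mo: n₂ = −ln(1 − r₁·B/P)/ln(1+r₁) ≈ 13.59 → 14 more payments.

20 payments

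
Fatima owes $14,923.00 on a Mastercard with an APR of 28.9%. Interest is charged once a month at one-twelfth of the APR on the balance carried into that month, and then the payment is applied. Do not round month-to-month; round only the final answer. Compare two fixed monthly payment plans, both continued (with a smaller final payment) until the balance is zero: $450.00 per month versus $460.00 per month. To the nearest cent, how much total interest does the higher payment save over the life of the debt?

$925.95

Monthly rate r = 28.9%/12 = 2.40833% = 0.0240833.
At $450.00/mo: n = ⌈−ln(1 − rB₀/P)/ln(1+r)⌉ = 68 payments (last $157.88); total interest = total paid − $14,923.00 = $15,384.88.
At $460.00/mo: 64 payments (last $401.93); total interest $14,458.93.
Interest saved = $15,384.88 − $14,458.93 = $925.95.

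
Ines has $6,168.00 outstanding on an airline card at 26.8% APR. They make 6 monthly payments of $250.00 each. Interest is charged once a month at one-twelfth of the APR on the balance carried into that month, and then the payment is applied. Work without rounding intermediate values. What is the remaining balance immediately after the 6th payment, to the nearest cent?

$5,455.77

Monthly rate r = 26.8%/12 = 2.23333% = 0.0223333.
Each month: B ← B·(1+r) − $250.00.
Month 1: interest $137.75; balance after payment $6,055.75.
Month 2: interest $135.25; balance after payment $5,941.00.
Month 3: interest $132.68; balance after payment $5,823.68.
Month 4: interest $130.06; balance after payment $5,703.74.
Month 5: interest $127.38; balance after payment $5,581.13.
Month 6: interest $124.65; balance after payment $5,455.77.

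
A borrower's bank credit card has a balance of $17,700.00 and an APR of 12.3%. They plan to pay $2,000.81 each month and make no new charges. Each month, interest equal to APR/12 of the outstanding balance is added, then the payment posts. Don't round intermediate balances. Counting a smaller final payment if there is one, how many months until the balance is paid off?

Monthly rate r = 12.3%/12 = 1.025% = 0.01025.
Recurrence: B ← B·(1+r) − $2,000.81.
Month 1: interest $181.43; balance after payment $15,880.61.
Month 2: interest $162.78; balance after payment $14,042.58.
Closed form: n = −ln(1 − rB₀/P)/ln(1+r) = −ln(0.90932)/ln(1.01025) ≈ 9.321, so the balance reaches zero during payment 10.

10 months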